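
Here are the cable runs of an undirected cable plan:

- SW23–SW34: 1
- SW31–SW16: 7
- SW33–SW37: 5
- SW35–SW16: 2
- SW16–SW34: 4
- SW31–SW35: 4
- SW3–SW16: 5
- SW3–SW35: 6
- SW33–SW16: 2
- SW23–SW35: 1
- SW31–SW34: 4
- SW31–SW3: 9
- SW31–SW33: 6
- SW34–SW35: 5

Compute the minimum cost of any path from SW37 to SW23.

Settle nodes by increasing distance from SW37:
SW37: 0
SW33: 5  (via SW37)
SW16: 7  (via SW33)
SW35: 9  (via SW16)
SW23: 10  (via SW35)
Shortest route: SW37–SW33–SW16–SW35–SW23 = 10.

10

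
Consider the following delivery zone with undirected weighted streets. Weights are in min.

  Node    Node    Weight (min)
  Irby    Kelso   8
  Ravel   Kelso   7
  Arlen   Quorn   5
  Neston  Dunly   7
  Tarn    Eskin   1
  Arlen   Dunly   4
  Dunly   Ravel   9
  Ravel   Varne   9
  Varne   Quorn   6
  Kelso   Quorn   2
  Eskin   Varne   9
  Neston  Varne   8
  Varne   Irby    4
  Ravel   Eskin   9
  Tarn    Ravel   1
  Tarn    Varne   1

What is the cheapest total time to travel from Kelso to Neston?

16 min

Shortest distances from Kelso:
Kelso: 0
Quorn: 2  (via Kelso)
Arlen: 7  (via Quorn)
Ravel: 7  (via Kelso)
Tarn: 8  (via Ravel)
Varne: 8  (via Quorn)
Irby: 8  (via Kelso)
Eskin: 9  (via Tarn)
Dunly: 11  (via Arlen)
Neston: 16  (via Varne)
Shortest route: Kelso → Quorn → Varne → Neston = 16 min.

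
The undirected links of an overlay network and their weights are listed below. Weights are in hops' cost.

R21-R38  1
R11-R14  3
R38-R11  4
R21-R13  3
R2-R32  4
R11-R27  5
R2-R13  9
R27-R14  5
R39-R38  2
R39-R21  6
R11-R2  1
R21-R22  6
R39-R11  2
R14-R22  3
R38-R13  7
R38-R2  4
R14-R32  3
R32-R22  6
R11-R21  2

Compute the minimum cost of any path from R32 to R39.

7 hops' cost

Enumerating some paths:
R32 - R14 - R11 - R39: 3+3+2 = 8
R32 - R2 - R11 - R39: 4+1+2 = 7
The minimum is 7 hops' cost via R32 - R2 - R11 - R39.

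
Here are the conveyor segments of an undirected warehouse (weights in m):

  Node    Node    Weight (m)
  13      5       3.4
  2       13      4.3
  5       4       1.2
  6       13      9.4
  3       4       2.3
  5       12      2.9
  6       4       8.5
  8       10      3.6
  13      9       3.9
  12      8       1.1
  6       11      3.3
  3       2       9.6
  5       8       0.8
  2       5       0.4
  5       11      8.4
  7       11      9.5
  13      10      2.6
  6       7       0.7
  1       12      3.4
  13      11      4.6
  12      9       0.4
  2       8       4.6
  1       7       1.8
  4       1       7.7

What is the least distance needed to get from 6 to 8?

7 m

Shortest distances from 6:
6: 0
7: 0.7  (via 6)
1: 2.5  (via 7)
11: 3.3  (via 6)
12: 5.9  (via 1)
9: 6.3  (via 12)
8: 7  (via 12)
Shortest route: 6 → 7 → 1 → 12 → 8 = 7 m.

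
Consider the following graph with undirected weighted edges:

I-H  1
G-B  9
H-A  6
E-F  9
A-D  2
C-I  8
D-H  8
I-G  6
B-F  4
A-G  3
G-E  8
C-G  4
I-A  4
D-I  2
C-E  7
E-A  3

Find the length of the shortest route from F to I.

16

Shortest distances from F:
F: 0
B: 4  (via F)
E: 9  (via F)
A: 12  (via E)
G: 13  (via B)
D: 14  (via A)
C: 16  (via E)
I: 16  (via A)
Shortest route: F–E–A–I = 16.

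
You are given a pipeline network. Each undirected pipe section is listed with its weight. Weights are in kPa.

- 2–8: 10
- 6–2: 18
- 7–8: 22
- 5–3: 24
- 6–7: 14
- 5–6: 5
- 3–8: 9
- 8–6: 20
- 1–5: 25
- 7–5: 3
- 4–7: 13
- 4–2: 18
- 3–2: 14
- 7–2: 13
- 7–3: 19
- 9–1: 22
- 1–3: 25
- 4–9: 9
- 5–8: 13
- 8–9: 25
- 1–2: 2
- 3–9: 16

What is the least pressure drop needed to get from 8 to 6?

18 kPa

Enumerating some paths:
8 → 2 → 6: 10+18 = 28
8 → 7 → 5 → 6: 22+3+5 = 30
8 → 6: 20 = 20
8 → 5 → 6: 13+5 = 18
The minimum is 18 kPa via 8 → 5 → 6.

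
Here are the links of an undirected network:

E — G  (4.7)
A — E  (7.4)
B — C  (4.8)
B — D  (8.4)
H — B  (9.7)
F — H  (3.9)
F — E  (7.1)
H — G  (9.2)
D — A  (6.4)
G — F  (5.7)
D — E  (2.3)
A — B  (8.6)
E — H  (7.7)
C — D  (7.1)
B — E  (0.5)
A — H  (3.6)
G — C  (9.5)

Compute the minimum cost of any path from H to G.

Shortest distances from H:
H: 0
A: 3.6  (via H)
F: 3.9  (via H)
E: 7.7  (via H)
B: 8.2  (via E)
G: 9.2  (via H)
Shortest route: H → G = 9.2.

9.2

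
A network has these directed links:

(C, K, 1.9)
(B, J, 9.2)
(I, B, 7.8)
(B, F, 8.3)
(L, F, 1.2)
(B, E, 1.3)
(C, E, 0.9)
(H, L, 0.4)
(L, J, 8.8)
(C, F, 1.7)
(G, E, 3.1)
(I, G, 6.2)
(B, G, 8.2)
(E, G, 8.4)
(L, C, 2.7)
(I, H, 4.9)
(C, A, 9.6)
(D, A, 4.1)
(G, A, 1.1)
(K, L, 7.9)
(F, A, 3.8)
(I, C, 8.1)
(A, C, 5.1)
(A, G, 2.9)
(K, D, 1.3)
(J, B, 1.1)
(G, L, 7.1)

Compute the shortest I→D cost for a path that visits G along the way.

Best I to G: I–G costing 6.2
Shortest G→D: G–A–C–K–D = 9.4
Total via G: 6.2 + 9.4 = 15.6.

15.6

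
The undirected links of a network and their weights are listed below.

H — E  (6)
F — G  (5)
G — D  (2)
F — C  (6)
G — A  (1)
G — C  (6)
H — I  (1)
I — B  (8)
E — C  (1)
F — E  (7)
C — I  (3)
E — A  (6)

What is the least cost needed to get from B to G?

Running Dijkstra from B:
B: 0
I: 8  (via B)
H: 9  (via I)
C: 11  (via I)
E: 12  (via C)
F: 17  (via C)
G: 17  (via C)
Shortest route: B–I–C–G = 17.

17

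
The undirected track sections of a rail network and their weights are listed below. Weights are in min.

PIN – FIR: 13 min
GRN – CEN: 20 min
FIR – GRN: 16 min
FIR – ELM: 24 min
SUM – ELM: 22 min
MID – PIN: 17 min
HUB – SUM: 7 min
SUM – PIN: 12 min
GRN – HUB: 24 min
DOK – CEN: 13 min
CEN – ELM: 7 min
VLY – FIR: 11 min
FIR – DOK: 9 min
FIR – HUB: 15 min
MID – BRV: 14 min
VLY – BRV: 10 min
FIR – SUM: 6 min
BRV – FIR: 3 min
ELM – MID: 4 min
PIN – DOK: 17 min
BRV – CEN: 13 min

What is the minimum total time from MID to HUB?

Settle nodes by increasing distance from MID:
MID: 0
ELM: 4  (via MID)
CEN: 11  (via ELM)
BRV: 14  (via MID)
FIR: 17  (via BRV)
PIN: 17  (via MID)
SUM: 23  (via FIR)
DOK: 24  (via CEN)
VLY: 24  (via BRV)
HUB: 30  (via SUM)
Shortest route: MID → BRV → FIR → SUM → HUB = 30 min.

30 min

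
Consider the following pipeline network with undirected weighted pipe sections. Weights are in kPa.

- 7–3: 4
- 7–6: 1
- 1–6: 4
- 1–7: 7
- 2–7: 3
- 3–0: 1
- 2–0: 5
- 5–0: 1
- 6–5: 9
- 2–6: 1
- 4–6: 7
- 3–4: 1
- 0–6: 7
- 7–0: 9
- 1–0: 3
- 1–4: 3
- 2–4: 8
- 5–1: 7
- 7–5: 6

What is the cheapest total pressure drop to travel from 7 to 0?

Shortest distances from 7:
7: 0
6: 1  (via 7)
2: 2  (via 6)
3: 4  (via 7)
0: 5  (via 3)
Shortest route: 7–3–0 = 5 kPa.

5 kPa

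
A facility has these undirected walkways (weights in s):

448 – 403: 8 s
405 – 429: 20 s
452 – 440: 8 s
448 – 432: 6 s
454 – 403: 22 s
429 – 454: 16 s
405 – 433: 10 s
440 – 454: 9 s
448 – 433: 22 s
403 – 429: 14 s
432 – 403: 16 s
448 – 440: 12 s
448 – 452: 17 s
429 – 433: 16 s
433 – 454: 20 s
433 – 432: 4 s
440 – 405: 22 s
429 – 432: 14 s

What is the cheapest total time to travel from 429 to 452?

33 s

Settle nodes by increasing distance from 429:
429: 0
403: 14  (via 429)
432: 14  (via 429)
433: 16  (via 429)
454: 16  (via 429)
405: 20  (via 429)
448: 20  (via 432)
440: 25  (via 454)
452: 33  (via 440)
Shortest route: 429–454–440–452 = 33 s.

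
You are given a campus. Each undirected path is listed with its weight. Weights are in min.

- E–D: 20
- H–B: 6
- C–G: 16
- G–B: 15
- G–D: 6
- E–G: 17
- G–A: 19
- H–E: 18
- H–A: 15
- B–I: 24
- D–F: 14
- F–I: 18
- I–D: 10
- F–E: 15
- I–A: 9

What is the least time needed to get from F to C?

Settle nodes by increasing distance from F:
F: 0
D: 14  (via F)
E: 15  (via F)
I: 18  (via F)
G: 20  (via D)
A: 27  (via I)
H: 33  (via E)
B: 35  (via G)
C: 36  (via G)
Shortest route: F–D–G–C = 36 min.

36 min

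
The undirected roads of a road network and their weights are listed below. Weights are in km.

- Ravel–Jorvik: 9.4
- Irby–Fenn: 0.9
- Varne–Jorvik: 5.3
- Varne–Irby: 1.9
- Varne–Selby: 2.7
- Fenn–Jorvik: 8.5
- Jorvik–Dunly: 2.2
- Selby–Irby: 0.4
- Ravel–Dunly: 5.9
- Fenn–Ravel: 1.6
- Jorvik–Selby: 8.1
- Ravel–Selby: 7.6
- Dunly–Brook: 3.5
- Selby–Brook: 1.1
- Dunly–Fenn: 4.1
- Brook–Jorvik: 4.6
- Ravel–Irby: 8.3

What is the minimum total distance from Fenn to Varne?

Compare a few routes:
Fenn–Irby–Varne: 0.9+1.9 = 2.8
Fenn–Irby–Selby–Varne: 0.9+0.4+2.7 = 4
The minimum is 2.8 km via Fenn–Irby–Varne.

2.8 km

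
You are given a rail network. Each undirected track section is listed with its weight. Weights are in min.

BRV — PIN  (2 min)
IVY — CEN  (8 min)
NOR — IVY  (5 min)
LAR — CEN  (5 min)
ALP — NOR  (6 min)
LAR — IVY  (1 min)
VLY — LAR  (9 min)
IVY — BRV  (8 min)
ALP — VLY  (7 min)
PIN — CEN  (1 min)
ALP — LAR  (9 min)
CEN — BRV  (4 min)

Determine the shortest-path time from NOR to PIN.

12 min

Shortest distances from NOR:
NOR: 0
IVY: 5  (via NOR)
LAR: 6  (via IVY)
ALP: 6  (via NOR)
CEN: 11  (via LAR)
PIN: 12  (via CEN)
Shortest route: NOR–IVY–LAR–CEN–PIN = 12 min.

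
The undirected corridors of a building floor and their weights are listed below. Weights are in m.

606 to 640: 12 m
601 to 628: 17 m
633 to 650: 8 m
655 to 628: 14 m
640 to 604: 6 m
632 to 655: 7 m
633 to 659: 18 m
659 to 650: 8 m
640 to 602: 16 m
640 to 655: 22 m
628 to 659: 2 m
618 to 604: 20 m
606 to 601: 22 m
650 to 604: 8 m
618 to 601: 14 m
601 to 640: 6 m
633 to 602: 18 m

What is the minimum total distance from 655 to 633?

32 m

Shortest distances from 655:
655: 0
632: 7  (via 655)
628: 14  (via 655)
659: 16  (via 628)
640: 22  (via 655)
650: 24  (via 659)
601: 28  (via 640)
604: 28  (via 640)
633: 32  (via 650)
Shortest route: 655 → 628 → 659 → 650 → 633 = 32 m.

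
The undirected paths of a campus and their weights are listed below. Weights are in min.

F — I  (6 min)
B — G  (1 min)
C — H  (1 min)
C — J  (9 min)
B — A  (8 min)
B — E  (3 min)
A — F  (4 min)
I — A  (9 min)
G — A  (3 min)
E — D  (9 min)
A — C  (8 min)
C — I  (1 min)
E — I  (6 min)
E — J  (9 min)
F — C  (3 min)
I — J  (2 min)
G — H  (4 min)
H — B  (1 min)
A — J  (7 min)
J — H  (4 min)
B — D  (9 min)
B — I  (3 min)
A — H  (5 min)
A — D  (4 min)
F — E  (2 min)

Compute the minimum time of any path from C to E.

Shortest distances from C:
C: 0
H: 1  (via C)
I: 1  (via C)
B: 2  (via H)
F: 3  (via C)
G: 3  (via B)
J: 3  (via I)
E: 5  (via B)
Shortest route: C–H–B–E = 5 min.

5 min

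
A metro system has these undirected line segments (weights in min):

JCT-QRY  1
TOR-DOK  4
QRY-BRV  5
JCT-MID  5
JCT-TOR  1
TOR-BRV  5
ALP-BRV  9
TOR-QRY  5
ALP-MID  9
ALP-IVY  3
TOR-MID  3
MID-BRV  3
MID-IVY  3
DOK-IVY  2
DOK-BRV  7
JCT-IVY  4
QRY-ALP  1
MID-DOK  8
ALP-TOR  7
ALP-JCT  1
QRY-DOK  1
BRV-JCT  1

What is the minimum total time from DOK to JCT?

2 min

Enumerating some paths:
DOK–QRY–ALP–JCT: 1+1+1 = 3
DOK–TOR–JCT: 4+1 = 5
DOK–QRY–JCT: 1+1 = 2
Cheapest is DOK–QRY–JCT at 2 min.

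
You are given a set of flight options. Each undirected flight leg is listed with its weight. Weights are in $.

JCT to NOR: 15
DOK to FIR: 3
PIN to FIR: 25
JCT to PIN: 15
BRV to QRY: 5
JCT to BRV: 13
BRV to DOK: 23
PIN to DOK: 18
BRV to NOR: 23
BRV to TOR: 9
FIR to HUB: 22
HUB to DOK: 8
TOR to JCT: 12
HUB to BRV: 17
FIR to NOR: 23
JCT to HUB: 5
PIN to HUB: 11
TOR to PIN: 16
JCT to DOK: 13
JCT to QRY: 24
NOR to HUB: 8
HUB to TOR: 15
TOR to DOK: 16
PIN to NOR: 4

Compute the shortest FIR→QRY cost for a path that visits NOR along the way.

Shortest FIR→NOR: FIR–DOK–HUB–NOR = 19
Best NOR to QRY: NOR–BRV–QRY costing 28
Total via NOR: 19 + 28 = $47.

$47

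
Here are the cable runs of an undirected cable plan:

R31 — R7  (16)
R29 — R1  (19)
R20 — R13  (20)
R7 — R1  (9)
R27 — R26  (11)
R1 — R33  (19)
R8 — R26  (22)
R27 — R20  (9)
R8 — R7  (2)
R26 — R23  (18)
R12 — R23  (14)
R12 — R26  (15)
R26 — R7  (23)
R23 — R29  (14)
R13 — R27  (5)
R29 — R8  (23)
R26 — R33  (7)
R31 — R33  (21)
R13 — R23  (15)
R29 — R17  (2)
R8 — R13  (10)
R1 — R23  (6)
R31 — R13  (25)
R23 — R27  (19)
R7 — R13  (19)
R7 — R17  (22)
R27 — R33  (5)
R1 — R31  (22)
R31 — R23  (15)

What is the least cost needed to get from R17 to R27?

Compare a few routes:
R17–R29–R8–R13–R27: 2+23+10+5 = 40
R17–R29–R23–R27: 2+14+19 = 35
R17–R7–R8–R13–R27: 22+2+10+5 = 39
R17–R29–R23–R13–R27: 2+14+15+5 = 36
The minimum is 35 via R17–R29–R23–R27.

35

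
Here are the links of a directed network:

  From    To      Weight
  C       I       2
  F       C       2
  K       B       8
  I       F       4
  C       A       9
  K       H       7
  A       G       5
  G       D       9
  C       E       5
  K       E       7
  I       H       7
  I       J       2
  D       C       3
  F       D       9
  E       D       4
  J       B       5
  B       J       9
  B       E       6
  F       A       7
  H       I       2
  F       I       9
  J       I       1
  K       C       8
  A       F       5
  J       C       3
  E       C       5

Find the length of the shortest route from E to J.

Enumerating some paths:
E–D–C–I–J: 4+3+2+2 = 11
E–C–I–J: 5+2+2 = 9
Cheapest is E–C–I–J at 9.

9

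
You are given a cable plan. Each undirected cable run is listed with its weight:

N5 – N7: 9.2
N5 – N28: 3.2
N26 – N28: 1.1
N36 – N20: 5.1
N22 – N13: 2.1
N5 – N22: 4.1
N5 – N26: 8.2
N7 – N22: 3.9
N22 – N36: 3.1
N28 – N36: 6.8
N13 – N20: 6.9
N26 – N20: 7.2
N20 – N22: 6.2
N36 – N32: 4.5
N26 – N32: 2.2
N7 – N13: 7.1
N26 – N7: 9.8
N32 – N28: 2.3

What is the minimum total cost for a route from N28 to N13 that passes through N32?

12

Best N28 to N32: N28–N32 costing 2.3
Shortest N32→N13: N32–N36–N22–N13 = 9.7
Total via N32: 2.3 + 9.7 = 12.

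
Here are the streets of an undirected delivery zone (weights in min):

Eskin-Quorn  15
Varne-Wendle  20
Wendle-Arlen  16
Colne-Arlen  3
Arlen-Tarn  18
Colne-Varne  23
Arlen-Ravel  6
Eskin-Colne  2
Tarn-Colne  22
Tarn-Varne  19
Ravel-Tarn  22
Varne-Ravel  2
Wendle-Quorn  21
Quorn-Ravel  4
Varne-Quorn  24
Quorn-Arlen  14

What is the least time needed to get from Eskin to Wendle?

Enumerating some paths:
Eskin → Colne → Arlen → Ravel → Quorn → Wendle: 2+3+6+4+21 = 36
Eskin → Colne → Arlen → Ravel → Varne → Wendle: 2+3+6+2+20 = 33
Eskin → Colne → Arlen → Wendle: 2+3+16 = 21
The minimum is 21 min via Eskin → Colne → Arlen → Wendle.

21 min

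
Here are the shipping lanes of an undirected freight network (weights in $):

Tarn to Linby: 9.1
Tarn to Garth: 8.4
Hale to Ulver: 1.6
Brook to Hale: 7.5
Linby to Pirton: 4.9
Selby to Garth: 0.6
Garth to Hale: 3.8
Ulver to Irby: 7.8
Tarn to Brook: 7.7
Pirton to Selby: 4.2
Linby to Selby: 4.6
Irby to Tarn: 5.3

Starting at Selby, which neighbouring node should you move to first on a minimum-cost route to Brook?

Garth

Enumerating some paths:
Selby → Linby → Tarn → Brook: 4.6+9.1+7.7 = 21.4
Selby → Garth → Tarn → Brook: 0.6+8.4+7.7 = 16.7
Selby → Garth → Hale → Brook: 0.6+3.8+7.5 = 11.9
Cheapest is Selby → Garth → Hale → Brook at $11.9.
So from Selby the first move is to Garth.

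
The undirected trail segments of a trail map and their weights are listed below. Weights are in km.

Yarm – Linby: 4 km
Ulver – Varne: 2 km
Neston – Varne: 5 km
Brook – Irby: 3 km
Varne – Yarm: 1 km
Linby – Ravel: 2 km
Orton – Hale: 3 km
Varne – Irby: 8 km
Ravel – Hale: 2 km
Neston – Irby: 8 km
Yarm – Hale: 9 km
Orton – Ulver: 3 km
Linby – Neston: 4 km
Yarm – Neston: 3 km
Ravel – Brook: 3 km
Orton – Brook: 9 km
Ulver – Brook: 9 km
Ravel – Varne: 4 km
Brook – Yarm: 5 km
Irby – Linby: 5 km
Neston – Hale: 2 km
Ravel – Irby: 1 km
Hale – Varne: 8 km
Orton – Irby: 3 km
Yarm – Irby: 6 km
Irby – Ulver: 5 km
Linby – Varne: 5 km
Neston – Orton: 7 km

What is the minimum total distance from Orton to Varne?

Settle nodes by increasing distance from Orton:
Orton: 0
Irby: 3  (via Orton)
Ulver: 3  (via Orton)
Hale: 3  (via Orton)
Ravel: 4  (via Irby)
Neston: 5  (via Hale)
Varne: 5  (via Ulver)
Shortest route: Orton–Ulver–Varne = 5 km.

5 km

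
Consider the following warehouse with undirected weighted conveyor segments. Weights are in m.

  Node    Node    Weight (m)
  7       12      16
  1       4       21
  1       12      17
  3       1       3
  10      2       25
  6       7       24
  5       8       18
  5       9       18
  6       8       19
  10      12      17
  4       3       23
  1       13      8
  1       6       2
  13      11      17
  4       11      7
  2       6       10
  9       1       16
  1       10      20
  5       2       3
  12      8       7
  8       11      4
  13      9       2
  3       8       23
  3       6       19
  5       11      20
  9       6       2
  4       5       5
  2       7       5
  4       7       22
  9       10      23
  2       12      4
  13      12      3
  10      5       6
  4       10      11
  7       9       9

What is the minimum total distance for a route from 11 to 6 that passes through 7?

31 m

Best 11 to 7: 11–8–12–2–7 costing 20
Shortest 7→6: 7–9–6 = 11
Total via 7: 20 + 11 = 31 m.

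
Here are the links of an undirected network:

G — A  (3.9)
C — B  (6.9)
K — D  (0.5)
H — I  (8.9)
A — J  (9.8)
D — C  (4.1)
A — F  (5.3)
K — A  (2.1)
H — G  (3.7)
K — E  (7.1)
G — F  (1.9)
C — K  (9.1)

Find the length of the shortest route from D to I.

19.1

Candidate routes:
D → C → K → A → G → H → I: 4.1+9.1+2.1+3.9+3.7+8.9 = 31.8
D → K → A → G → H → I: 0.5+2.1+3.9+3.7+8.9 = 19.1
D → K → A → F → G → H → I: 0.5+2.1+5.3+1.9+3.7+8.9 = 22.4
D → C → K → A → F → G → H → I: 4.1+9.1+2.1+5.3+1.9+3.7+8.9 = 35.1
The minimum is 19.1 via D → K → A → G → H → I.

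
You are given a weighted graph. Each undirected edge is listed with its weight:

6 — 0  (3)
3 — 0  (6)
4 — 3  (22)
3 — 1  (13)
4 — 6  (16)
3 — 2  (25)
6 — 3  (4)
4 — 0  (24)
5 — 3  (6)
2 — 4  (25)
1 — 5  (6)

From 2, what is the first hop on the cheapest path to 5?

Enumerating some paths:
2 - 4 - 3 - 5: 25+22+6 = 53
2 - 3 - 1 - 5: 25+13+6 = 44
2 - 3 - 5: 25+6 = 31
2 - 4 - 6 - 3 - 5: 25+16+4+6 = 51
Cheapest is 2 - 3 - 5 at 31.
So from 2 the first move is to 3.

3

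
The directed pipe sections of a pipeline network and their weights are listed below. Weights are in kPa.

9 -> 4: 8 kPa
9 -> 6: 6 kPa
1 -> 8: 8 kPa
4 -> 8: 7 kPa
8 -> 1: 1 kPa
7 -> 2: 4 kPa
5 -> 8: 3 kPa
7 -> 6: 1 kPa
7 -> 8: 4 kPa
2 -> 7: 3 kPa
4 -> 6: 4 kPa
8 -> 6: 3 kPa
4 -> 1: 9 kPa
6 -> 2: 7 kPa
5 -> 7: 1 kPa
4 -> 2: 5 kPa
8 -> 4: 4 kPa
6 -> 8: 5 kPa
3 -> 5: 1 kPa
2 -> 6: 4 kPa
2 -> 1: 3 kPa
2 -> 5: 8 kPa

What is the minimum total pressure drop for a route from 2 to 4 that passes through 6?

13 kPa

Shortest 2→6: 2–6 = 4
Shortest 6→4: 6–8–4 = 9
Total via 6: 4 + 9 = 13 kPa.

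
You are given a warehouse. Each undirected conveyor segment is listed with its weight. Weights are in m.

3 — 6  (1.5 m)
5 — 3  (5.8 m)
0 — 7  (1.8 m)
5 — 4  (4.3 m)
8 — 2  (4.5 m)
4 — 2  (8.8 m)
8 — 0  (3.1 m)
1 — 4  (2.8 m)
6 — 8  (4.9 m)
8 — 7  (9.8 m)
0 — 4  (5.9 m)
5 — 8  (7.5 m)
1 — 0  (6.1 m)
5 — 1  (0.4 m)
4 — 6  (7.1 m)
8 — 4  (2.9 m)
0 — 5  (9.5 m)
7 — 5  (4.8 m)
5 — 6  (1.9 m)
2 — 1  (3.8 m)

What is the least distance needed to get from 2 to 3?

Settle nodes by increasing distance from 2:
2: 0
1: 3.8  (via 2)
5: 4.2  (via 1)
8: 4.5  (via 2)
6: 6.1  (via 5)
4: 6.6  (via 1)
0: 7.6  (via 8)
3: 7.6  (via 6)
Shortest route: 2 → 1 → 5 → 6 → 3 = 7.6 m.

7.6 m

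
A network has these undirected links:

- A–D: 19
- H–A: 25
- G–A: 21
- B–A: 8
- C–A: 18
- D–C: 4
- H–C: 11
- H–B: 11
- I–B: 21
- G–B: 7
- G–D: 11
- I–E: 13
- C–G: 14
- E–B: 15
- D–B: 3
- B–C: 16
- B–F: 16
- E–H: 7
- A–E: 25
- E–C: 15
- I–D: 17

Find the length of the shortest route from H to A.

Running Dijkstra from H:
H: 0
E: 7  (via H)
B: 11  (via H)
C: 11  (via H)
D: 14  (via B)
G: 18  (via B)
A: 19  (via B)
Shortest route: H–B–A = 19.

19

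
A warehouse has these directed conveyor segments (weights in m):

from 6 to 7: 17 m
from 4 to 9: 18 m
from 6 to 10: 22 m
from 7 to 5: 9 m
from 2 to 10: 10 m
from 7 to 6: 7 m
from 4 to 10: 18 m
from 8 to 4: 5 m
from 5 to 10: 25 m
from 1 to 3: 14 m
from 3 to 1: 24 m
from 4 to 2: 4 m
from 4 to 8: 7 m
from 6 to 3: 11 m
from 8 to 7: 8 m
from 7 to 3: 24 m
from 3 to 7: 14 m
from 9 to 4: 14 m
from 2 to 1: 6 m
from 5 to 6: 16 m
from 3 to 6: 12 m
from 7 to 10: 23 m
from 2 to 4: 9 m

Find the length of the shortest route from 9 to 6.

Enumerating some paths:
9 → 4 → 8 → 7 → 5 → 6: 14+7+8+9+16 = 54
9 → 4 → 8 → 7 → 6: 14+7+8+7 = 36
9 → 4 → 2 → 1 → 3 → 6: 14+4+6+14+12 = 50
The minimum is 36 m via 9 → 4 → 8 → 7 → 6.

36 m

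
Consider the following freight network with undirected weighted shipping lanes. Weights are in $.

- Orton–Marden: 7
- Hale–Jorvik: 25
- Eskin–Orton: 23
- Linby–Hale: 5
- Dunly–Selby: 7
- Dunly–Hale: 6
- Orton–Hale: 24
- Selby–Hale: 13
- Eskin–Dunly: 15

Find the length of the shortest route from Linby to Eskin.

$26

Candidate routes:
Linby → Hale → Selby → Dunly → Eskin: 5+13+7+15 = 40
Linby → Hale → Dunly → Eskin: 5+6+15 = 26
The minimum is $26 via Linby → Hale → Dunly → Eskin.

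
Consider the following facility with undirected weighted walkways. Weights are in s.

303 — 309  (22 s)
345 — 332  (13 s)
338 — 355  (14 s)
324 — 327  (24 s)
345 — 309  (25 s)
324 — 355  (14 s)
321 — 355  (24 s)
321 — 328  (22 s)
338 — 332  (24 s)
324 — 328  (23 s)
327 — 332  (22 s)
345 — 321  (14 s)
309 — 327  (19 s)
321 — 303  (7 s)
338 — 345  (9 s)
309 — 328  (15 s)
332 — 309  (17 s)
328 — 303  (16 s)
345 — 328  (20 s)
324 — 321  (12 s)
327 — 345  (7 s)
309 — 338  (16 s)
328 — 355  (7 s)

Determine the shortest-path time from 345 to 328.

Compare a few routes:
345–338–355–328: 9+14+7 = 30
345–321–328: 14+22 = 36
345–328: 20 = 20
The minimum is 20 s via 345–328.

20 s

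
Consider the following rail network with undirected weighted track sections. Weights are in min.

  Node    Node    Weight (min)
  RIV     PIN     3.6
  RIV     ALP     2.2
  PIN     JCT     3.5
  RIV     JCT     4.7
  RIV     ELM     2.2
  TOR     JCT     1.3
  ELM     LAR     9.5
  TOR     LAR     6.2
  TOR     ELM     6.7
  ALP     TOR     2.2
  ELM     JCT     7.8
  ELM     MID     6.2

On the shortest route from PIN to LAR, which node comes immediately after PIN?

JCT

Enumerating some paths:
PIN → RIV → ALP → TOR → LAR: 3.6+2.2+2.2+6.2 = 14.2
PIN → RIV → ELM → LAR: 3.6+2.2+9.5 = 15.3
PIN → JCT → TOR → LAR: 3.5+1.3+6.2 = 11
Cheapest is PIN → JCT → TOR → LAR at 11 min.
So from PIN the first move is to JCT.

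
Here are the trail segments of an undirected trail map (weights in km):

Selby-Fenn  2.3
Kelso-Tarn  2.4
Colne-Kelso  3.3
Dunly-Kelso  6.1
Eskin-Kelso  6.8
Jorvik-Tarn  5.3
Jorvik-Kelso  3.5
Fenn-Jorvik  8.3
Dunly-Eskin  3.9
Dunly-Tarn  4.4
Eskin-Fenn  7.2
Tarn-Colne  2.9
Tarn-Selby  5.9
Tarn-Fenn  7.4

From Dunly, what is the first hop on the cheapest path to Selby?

Candidate routes:
Dunly → Eskin → Fenn → Selby: 3.9+7.2+2.3 = 13.4
Dunly → Tarn → Selby: 4.4+5.9 = 10.3
Dunly → Tarn → Fenn → Selby: 4.4+7.4+2.3 = 14.1
The minimum is 10.3 km via Dunly → Tarn → Selby.
So from Dunly the first move is to Tarn.

Tarn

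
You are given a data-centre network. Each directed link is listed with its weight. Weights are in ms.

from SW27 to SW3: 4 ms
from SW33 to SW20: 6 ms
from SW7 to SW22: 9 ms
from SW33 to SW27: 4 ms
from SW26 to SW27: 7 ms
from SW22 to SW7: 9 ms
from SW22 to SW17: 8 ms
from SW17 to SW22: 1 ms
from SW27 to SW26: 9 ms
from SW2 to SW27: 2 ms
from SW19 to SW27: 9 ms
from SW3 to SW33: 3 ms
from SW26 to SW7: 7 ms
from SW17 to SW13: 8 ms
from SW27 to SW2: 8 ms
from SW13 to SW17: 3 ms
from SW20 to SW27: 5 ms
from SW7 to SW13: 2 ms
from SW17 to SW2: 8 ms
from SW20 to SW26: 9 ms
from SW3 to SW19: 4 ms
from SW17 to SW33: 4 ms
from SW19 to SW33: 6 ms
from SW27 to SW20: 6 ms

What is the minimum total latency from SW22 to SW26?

25 ms

Shortest distances from SW22:
SW22: 0
SW17: 8  (via SW22)
SW7: 9  (via SW22)
SW13: 11  (via SW7)
SW33: 12  (via SW17)
SW2: 16  (via SW17)
SW27: 16  (via SW33)
SW20: 18  (via SW33)
SW3: 20  (via SW27)
SW19: 24  (via SW3)
SW26: 25  (via SW27)
Shortest route: SW22–SW17–SW33–SW27–SW26 = 25 ms.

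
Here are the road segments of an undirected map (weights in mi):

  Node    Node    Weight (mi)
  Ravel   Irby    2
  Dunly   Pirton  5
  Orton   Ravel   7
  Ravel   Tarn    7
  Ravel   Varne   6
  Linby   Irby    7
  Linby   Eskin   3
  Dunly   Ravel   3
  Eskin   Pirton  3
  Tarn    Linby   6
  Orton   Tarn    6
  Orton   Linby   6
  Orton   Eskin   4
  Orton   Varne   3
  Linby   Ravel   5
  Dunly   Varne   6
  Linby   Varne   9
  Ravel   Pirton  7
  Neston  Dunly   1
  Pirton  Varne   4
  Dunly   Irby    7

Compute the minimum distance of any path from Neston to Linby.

Compare a few routes:
Neston–Dunly–Ravel–Linby: 1+3+5 = 9
Neston–Dunly–Irby–Linby: 1+7+7 = 15
Neston–Dunly–Pirton–Eskin–Linby: 1+5+3+3 = 12
Neston–Dunly–Ravel–Irby–Linby: 1+3+2+7 = 13
Cheapest is Neston–Dunly–Ravel–Linby at 9 mi.

9 mi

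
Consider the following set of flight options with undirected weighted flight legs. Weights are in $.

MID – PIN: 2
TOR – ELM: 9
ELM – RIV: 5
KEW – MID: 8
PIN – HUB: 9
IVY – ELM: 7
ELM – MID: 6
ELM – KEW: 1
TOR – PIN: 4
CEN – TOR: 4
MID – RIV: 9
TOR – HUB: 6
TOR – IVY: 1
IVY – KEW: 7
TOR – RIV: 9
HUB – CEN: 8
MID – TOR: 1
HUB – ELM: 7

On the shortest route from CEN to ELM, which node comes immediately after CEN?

Compare a few routes:
CEN → TOR → ELM: 4+9 = 13
CEN → TOR → IVY → KEW → ELM: 4+1+7+1 = 13
CEN → TOR → MID → ELM: 4+1+6 = 11
CEN → TOR → IVY → ELM: 4+1+7 = 12
The minimum is $11 via CEN → TOR → MID → ELM.
So from CEN the first move is to TOR.

TOR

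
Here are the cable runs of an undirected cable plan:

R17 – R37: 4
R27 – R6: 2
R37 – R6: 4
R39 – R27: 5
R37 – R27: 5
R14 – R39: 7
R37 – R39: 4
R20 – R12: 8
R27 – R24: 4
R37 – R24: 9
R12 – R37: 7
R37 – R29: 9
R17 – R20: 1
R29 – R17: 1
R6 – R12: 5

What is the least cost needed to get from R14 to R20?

Compare a few routes:
R14–R39–R27–R6–R37–R17–R20: 7+5+2+4+4+1 = 23
R14–R39–R37–R17–R20: 7+4+4+1 = 16
R14–R39–R27–R37–R17–R20: 7+5+5+4+1 = 22
R14–R39–R37–R29–R17–R20: 7+4+9+1+1 = 22
The minimum is 16 via R14–R39–R37–R17–R20.

16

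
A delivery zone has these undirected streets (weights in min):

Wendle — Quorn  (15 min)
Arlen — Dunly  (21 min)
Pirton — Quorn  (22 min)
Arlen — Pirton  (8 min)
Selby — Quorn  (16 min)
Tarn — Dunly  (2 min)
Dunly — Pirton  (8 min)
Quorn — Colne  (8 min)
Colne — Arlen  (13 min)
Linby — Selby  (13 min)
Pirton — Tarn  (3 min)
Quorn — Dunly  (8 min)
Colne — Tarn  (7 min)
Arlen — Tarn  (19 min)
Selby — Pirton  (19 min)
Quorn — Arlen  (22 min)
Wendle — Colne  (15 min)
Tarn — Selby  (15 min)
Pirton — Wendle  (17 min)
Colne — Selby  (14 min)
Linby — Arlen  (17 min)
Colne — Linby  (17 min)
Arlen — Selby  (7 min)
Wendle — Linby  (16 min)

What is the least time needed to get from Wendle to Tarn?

Compare a few routes:
Wendle → Quorn → Dunly → Tarn: 15+8+2 = 25
Wendle → Pirton → Tarn: 17+3 = 20
Wendle → Colne → Tarn: 15+7 = 22
The minimum is 20 min via Wendle → Pirton → Tarn.

20 min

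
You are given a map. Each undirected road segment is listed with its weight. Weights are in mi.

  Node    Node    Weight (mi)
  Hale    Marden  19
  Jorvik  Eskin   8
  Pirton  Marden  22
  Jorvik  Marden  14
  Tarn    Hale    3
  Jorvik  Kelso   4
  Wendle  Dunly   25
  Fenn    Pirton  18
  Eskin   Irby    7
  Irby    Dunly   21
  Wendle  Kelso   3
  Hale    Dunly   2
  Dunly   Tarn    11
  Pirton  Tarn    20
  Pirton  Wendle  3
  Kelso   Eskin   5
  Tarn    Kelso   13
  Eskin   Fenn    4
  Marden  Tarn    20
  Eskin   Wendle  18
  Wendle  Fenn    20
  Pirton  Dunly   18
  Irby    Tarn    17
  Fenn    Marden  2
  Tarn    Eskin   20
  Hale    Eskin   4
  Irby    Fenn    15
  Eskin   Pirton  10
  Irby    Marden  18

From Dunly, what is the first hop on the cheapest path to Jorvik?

Hale

Compare a few routes:
Dunly → Tarn → Hale → Eskin → Jorvik: 11+3+4+8 = 26
Dunly → Hale → Tarn → Kelso → Jorvik: 2+3+13+4 = 22
Dunly → Hale → Eskin → Jorvik: 2+4+8 = 14
Dunly → Hale → Eskin → Kelso → Jorvik: 2+4+5+4 = 15
Cheapest is Dunly → Hale → Eskin → Jorvik at 14 mi.
So from Dunly the first move is to Hale.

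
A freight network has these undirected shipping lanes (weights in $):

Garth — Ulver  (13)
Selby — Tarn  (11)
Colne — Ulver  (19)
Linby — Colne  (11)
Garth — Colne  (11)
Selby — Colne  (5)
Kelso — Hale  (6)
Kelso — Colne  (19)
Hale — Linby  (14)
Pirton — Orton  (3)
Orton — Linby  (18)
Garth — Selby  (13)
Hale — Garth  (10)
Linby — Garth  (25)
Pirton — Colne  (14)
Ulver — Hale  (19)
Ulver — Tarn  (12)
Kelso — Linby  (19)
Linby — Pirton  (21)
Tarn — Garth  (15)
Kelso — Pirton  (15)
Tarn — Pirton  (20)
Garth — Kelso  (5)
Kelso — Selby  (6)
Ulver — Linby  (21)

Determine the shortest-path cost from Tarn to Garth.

Shortest distances from Tarn:
Tarn: 0
Selby: 11  (via Tarn)
Ulver: 12  (via Tarn)
Garth: 15  (via Tarn)
Shortest route: Tarn–Garth = $15.

$15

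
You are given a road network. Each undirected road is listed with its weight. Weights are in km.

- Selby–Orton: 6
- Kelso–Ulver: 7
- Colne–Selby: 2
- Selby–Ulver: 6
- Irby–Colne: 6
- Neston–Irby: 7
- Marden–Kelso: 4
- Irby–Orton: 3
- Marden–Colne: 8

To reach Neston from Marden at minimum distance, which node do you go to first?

Compare a few routes:
Marden → Colne → Irby → Neston: 8+6+7 = 21
Marden → Kelso → Ulver → Selby → Colne → Irby → Neston: 4+7+6+2+6+7 = 32
Marden → Colne → Selby → Orton → Irby → Neston: 8+2+6+3+7 = 26
Marden → Kelso → Ulver → Selby → Orton → Irby → Neston: 4+7+6+6+3+7 = 33
Cheapest is Marden → Colne → Irby → Neston at 21 km.
So from Marden the first move is to Colne.

Colne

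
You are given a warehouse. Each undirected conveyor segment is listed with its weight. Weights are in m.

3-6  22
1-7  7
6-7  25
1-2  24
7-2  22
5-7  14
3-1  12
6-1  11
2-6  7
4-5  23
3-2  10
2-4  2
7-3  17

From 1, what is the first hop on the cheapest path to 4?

Compare a few routes:
1 → 6 → 2 → 4: 11+7+2 = 20
1 → 3 → 2 → 4: 12+10+2 = 24
1 → 7 → 2 → 4: 7+22+2 = 31
1 → 2 → 4: 24+2 = 26
The minimum is 20 m via 1 → 6 → 2 → 4.
So from 1 the first move is to 6.

6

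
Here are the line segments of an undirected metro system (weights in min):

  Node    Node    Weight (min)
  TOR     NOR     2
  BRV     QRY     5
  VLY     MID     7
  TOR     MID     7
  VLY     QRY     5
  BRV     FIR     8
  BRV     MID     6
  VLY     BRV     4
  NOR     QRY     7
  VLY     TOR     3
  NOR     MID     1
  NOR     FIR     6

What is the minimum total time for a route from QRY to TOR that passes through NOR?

Shortest QRY→NOR: QRY → NOR = 7
Shortest NOR→TOR: NOR → TOR = 2
Total via NOR: 7 + 2 = 9 min.

9 min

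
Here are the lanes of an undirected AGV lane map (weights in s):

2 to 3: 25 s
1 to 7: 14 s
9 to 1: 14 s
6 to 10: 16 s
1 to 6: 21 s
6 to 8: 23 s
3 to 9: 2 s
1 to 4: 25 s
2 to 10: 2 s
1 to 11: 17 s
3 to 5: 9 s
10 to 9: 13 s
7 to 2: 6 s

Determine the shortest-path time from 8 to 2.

41 s

Shortest distances from 8:
8: 0
6: 23  (via 8)
10: 39  (via 6)
2: 41  (via 10)
Shortest route: 8–6–10–2 = 41 s.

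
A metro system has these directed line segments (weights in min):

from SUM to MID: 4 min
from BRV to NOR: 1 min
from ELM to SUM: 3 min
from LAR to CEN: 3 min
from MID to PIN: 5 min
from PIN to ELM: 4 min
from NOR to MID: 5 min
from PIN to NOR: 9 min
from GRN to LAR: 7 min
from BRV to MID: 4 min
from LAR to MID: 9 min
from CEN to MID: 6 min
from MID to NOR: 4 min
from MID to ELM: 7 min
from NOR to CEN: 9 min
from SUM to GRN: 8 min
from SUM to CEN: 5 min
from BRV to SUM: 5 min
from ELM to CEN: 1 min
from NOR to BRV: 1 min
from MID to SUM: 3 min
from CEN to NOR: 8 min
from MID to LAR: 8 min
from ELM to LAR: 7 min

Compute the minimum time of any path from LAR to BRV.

12 min

Shortest distances from LAR:
LAR: 0
CEN: 3  (via LAR)
MID: 9  (via LAR)
NOR: 11  (via CEN)
BRV: 12  (via NOR)
Shortest route: LAR–CEN–NOR–BRV = 12 min.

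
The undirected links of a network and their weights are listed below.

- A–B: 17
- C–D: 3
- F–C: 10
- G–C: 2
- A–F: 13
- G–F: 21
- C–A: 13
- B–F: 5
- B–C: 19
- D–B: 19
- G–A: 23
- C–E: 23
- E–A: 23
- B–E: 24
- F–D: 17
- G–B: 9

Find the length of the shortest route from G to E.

25

Shortest distances from G:
G: 0
C: 2  (via G)
D: 5  (via C)
B: 9  (via G)
F: 12  (via C)
A: 15  (via C)
E: 25  (via C)
Shortest route: G–C–E = 25.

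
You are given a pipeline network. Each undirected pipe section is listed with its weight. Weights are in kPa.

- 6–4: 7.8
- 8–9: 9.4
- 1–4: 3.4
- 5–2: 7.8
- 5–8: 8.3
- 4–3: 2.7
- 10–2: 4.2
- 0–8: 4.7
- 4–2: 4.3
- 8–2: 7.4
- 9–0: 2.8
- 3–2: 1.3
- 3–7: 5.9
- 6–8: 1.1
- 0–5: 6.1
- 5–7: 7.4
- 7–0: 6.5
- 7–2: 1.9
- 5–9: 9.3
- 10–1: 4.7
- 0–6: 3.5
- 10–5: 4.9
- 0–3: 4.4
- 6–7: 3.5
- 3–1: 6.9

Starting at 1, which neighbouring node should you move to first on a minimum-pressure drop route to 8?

4

Compare a few routes:
1–4–2–7–6–8: 3.4+4.3+1.9+3.5+1.1 = 14.2
1–3–2–7–6–8: 6.9+1.3+1.9+3.5+1.1 = 14.7
1–4–3–2–7–6–8: 3.4+2.7+1.3+1.9+3.5+1.1 = 13.9
1–4–6–8: 3.4+7.8+1.1 = 12.3
Cheapest is 1–4–6–8 at 12.3 kPa.
So from 1 the first move is to 4.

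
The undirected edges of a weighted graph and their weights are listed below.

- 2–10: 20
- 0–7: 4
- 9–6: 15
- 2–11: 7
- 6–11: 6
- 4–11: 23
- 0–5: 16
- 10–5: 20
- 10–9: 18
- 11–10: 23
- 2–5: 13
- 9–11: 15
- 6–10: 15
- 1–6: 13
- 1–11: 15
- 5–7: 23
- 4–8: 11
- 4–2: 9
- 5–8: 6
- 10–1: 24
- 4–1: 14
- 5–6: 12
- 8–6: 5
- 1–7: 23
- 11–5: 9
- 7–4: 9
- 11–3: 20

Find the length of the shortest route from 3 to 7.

45

Enumerating some paths:
3 - 11 - 2 - 4 - 7: 20+7+9+9 = 45
3 - 11 - 5 - 0 - 7: 20+9+16+4 = 49
The minimum is 45 via 3 - 11 - 2 - 4 - 7.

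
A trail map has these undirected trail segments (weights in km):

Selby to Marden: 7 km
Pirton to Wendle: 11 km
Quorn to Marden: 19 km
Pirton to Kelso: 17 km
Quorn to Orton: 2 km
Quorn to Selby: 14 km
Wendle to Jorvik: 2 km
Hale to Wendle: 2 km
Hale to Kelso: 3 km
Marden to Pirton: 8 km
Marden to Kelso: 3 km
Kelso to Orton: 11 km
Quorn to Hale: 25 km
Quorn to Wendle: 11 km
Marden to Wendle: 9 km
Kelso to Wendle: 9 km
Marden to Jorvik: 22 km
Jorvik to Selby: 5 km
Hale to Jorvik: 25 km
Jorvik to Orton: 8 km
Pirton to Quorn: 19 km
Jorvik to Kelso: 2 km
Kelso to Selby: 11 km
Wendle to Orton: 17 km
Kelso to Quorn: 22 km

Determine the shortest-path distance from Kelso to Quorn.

Settle nodes by increasing distance from Kelso:
Kelso: 0
Jorvik: 2  (via Kelso)
Hale: 3  (via Kelso)
Marden: 3  (via Kelso)
Wendle: 4  (via Jorvik)
Selby: 7  (via Jorvik)
Orton: 10  (via Jorvik)
Pirton: 11  (via Marden)
Quorn: 12  (via Orton)
Shortest route: Kelso → Jorvik → Orton → Quorn = 12 km.

12 km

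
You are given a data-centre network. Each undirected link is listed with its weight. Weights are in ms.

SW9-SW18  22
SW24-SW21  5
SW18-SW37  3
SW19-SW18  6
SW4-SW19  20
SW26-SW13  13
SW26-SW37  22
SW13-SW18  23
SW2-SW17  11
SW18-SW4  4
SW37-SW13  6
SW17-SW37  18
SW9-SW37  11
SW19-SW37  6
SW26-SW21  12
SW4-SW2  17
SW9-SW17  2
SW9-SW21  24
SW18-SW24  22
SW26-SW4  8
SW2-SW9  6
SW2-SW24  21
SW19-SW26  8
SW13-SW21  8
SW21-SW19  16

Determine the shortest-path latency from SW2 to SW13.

Compare a few routes:
SW2 → SW9 → SW37 → SW13: 6+11+6 = 23
SW2 → SW4 → SW18 → SW37 → SW13: 17+4+3+6 = 30
Cheapest is SW2 → SW9 → SW37 → SW13 at 23 ms.

23 ms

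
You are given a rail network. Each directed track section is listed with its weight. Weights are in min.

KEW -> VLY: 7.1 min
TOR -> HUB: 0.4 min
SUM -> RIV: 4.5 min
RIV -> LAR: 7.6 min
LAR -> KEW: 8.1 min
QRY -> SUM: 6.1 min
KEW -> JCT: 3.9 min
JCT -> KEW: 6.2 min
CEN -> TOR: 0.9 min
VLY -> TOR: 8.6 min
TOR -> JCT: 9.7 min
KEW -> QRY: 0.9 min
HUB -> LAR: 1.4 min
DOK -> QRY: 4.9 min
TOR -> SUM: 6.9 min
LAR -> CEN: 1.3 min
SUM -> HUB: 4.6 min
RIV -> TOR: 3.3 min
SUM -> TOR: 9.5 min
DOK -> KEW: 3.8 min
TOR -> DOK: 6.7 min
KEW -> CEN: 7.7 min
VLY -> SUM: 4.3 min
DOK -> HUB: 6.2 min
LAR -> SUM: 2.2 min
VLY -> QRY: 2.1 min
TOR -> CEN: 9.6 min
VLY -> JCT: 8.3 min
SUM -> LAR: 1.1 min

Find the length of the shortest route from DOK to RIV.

Settle nodes by increasing distance from DOK:
DOK: 0
KEW: 3.8  (via DOK)
QRY: 4.7  (via KEW)
HUB: 6.2  (via DOK)
LAR: 7.6  (via HUB)
JCT: 7.7  (via KEW)
CEN: 8.9  (via LAR)
TOR: 9.8  (via CEN)
SUM: 9.8  (via LAR)
VLY: 10.9  (via KEW)
RIV: 14.3  (via SUM)
Shortest route: DOK–HUB–LAR–SUM–RIV = 14.3 min.

14.3 min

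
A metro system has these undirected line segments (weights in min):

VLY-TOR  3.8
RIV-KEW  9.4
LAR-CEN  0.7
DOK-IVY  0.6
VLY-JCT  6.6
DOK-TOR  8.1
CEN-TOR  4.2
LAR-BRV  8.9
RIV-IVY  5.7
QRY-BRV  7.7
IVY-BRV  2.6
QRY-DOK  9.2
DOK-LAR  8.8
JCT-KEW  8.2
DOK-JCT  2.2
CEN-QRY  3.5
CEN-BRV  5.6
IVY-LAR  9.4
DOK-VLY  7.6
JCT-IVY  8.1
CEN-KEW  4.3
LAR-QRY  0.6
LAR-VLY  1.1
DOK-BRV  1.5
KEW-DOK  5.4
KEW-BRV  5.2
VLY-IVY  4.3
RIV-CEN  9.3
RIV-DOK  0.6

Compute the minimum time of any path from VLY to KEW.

Enumerating some paths:
VLY → LAR → QRY → CEN → KEW: 1.1+0.6+3.5+4.3 = 9.5
VLY → LAR → CEN → KEW: 1.1+0.7+4.3 = 6.1
The minimum is 6.1 min via VLY → LAR → CEN → KEW.

6.1 min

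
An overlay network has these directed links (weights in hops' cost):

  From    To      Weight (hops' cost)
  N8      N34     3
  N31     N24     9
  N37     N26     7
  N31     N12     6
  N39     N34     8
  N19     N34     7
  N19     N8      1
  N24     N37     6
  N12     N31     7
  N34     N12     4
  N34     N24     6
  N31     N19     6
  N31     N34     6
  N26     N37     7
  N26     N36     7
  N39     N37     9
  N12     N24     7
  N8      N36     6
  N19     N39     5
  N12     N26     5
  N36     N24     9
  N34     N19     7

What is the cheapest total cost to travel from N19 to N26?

13 hops' cost

Shortest distances from N19:
N19: 0
N8: 1  (via N19)
N34: 4  (via N8)
N39: 5  (via N19)
N36: 7  (via N8)
N12: 8  (via N34)
N24: 10  (via N34)
N26: 13  (via N12)
Shortest route: N19–N8–N34–N12–N26 = 13 hops' cost.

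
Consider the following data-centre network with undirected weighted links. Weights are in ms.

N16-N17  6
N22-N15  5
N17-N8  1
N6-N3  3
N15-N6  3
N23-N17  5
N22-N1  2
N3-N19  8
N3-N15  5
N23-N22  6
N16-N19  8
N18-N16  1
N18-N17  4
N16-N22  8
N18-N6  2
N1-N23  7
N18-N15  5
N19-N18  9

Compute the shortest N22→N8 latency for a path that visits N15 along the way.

Best N22 to N15: N22 → N15 costing 5
Best N15 to N8: N15 → N18 → N17 → N8 costing 10
Total via N15: 5 + 10 = 15 ms.

15 ms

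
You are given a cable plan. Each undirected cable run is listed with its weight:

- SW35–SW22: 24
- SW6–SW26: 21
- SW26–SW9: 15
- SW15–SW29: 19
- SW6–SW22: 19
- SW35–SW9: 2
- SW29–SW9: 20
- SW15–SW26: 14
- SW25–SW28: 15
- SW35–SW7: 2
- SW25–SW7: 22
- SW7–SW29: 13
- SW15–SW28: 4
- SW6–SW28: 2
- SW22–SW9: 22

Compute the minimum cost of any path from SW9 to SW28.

33

Settle nodes by increasing distance from SW9:
SW9: 0
SW35: 2  (via SW9)
SW7: 4  (via SW35)
SW26: 15  (via SW9)
SW29: 17  (via SW7)
SW22: 22  (via SW9)
SW25: 26  (via SW7)
SW15: 29  (via SW26)
SW28: 33  (via SW15)
Shortest route: SW9–SW26–SW15–SW28 = 33.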